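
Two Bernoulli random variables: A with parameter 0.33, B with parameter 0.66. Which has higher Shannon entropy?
B

For binary distributions, entropy is maximized at p=0.5 and decreases as p moves toward 0 or 1.

H(A) = H(0.33) = 0.9149 bits
H(B) = H(0.66) = 0.9248 bits

Distribution B (p=0.66) is closer to uniform (p=0.5), so it has higher entropy.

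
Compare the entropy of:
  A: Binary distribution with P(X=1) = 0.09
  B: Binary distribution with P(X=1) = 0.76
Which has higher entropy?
B

For binary distributions, entropy is maximized at p=0.5 and decreases as p moves toward 0 or 1.

H(A) = H(0.09) = 0.4365 bits
H(B) = H(0.76) = 0.7950 bits

Distribution B (p=0.76) is closer to uniform (p=0.5), so it has higher entropy.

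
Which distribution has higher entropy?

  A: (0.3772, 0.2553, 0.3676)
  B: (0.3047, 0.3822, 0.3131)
B

Both distributions are close to uniform, making this a harder comparison.

H(A) = 1.5642 bits
H(B) = 1.5773 bits

The distribution closer to uniform has higher entropy.
Answer: B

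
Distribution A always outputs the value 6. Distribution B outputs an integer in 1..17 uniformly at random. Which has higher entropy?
B

A is deterministic, so H(A) = 0. B is uniform over 17 outcomes, so H(B) = log₂(17) = 4.087 bits. Any distribution with genuine randomness has higher entropy than a deterministic one.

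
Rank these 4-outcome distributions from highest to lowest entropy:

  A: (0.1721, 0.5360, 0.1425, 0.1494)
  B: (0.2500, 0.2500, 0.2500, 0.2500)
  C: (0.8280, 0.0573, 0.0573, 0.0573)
B > A > C

Key insight: Entropy is maximized by uniform distributions and minimized by concentrated distributions.

- Uniform distributions have maximum entropy log₂(4) = 2.0000 bits
- The more "peaked" or concentrated a distribution, the lower its entropy

Entropies:
  H(A) = 1.7295 bits
  H(B) = 2.0000 bits
  H(C) = 0.9349 bits

Ranking: B > A > C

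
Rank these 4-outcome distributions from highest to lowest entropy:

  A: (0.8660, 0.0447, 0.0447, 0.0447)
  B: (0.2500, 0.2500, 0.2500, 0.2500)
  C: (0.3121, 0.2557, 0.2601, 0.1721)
B > C > A

Key insight: Entropy is maximized by uniform distributions and minimized by concentrated distributions.

- Uniform distributions have maximum entropy log₂(4) = 2.0000 bits
- The more "peaked" or concentrated a distribution, the lower its entropy

Entropies:
  H(A) = 0.7807 bits
  H(B) = 2.0000 bits
  H(C) = 1.9696 bits

Ranking: B > C > A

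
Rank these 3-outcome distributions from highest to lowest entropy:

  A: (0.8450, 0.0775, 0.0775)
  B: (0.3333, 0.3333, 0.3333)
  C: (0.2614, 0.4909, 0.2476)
B > C > A

Key insight: Entropy is maximized by uniform distributions and minimized by concentrated distributions.

- Uniform distributions have maximum entropy log₂(3) = 1.5850 bits
- The more "peaked" or concentrated a distribution, the lower its entropy

Entropies:
  H(A) = 0.7772 bits
  H(B) = 1.5850 bits
  H(C) = 1.5085 bits

Ranking: B > C > A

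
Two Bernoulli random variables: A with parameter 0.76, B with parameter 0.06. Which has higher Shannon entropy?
A

For binary distributions, entropy is maximized at p=0.5 and decreases as p moves toward 0 or 1.

H(A) = H(0.76) = 0.7950 bits
H(B) = H(0.06) = 0.3274 bits

Distribution A (p=0.76) is closer to uniform (p=0.5), so it has higher entropy.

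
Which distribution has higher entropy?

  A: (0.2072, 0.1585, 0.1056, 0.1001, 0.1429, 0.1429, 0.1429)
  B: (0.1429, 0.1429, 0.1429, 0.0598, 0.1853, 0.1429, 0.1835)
A

Both distributions are close to uniform, making this a harder comparison.

H(A) = 2.7698 bits
H(B) = 2.7467 bits

The distribution closer to uniform has higher entropy.
Answer: A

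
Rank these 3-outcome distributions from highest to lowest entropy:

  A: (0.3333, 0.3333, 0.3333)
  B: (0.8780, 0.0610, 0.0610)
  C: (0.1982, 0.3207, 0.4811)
A > C > B

Key insight: Entropy is maximized by uniform distributions and minimized by concentrated distributions.

- Uniform distributions have maximum entropy log₂(3) = 1.5850 bits
- The more "peaked" or concentrated a distribution, the lower its entropy

Entropies:
  H(A) = 1.5850 bits
  H(B) = 0.6571 bits
  H(C) = 1.4969 bits

Ranking: A > C > B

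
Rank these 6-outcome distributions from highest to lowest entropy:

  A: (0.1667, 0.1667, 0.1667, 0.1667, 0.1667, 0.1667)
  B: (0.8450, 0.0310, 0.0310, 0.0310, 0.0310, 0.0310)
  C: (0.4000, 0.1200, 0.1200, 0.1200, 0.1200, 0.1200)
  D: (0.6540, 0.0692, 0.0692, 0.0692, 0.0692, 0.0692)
A > C > D > B

Key insight: Entropy is maximized by uniform distributions and minimized by concentrated distributions.

Entropies:
  H(A) = 2.5850 bits
  H(B) = 0.9821 bits
  H(C) = 2.3641 bits
  H(D) = 1.7338 bits

Ranking: A > C > D > B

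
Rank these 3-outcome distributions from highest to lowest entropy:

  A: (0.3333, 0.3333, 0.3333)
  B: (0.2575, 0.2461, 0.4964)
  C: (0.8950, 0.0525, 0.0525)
A > B > C

Key insight: Entropy is maximized by uniform distributions and minimized by concentrated distributions.

- Uniform distributions have maximum entropy log₂(3) = 1.5850 bits
- The more "peaked" or concentrated a distribution, the lower its entropy

Entropies:
  H(A) = 1.5850 bits
  H(B) = 1.5033 bits
  H(C) = 0.5896 bits

Ranking: A > B > C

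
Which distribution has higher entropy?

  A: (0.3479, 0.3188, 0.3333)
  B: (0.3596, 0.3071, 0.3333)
A

Both distributions are close to uniform, making this a harder comparison.

H(A) = 1.5840 bits
H(B) = 1.5820 bits

The distribution closer to uniform has higher entropy.
Answer: A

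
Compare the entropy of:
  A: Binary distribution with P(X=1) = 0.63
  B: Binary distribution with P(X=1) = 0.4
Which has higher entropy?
B

For binary distributions, entropy is maximized at p=0.5 and decreases as p moves toward 0 or 1.

H(A) = H(0.63) = 0.9507 bits
H(B) = H(0.4) = 0.9710 bits

Distribution B (p=0.4) is closer to uniform (p=0.5), so it has higher entropy.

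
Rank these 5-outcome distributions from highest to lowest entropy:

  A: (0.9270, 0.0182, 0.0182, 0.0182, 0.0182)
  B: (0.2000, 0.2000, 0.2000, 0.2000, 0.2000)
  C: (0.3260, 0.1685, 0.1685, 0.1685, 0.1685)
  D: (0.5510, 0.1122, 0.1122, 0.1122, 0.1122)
B > C > D > A

Key insight: Entropy is maximized by uniform distributions and minimized by concentrated distributions.

Entropies:
  H(A) = 0.5230 bits
  H(B) = 2.3219 bits
  H(C) = 2.2588 bits
  H(D) = 1.8905 bits

Ranking: B > C > D > A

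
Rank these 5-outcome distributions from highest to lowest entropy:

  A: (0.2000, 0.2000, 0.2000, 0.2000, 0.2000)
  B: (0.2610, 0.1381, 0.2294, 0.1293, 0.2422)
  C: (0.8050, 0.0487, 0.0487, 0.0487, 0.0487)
A > B > C

Key insight: Entropy is maximized by uniform distributions and minimized by concentrated distributions.

- Uniform distributions have maximum entropy log₂(5) = 2.3219 bits
- The more "peaked" or concentrated a distribution, the lower its entropy

Entropies:
  H(A) = 2.3219 bits
  H(B) = 2.2646 bits
  H(C) = 1.1018 bits

Ranking: A > B > C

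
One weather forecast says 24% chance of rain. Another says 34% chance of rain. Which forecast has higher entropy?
34% forecast

Treat each forecast as a Bernoulli distribution. Binary entropy is maximized at p=0.5 and falls off symmetrically toward 0 or 1. The 34% forecast is closer to 50%, so it is more uncertain. H(24%) ≈ 0.795 bits, H(34%) ≈ 0.925 bits.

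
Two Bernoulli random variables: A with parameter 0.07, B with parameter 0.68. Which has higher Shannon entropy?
B

For binary distributions, entropy is maximized at p=0.5 and decreases as p moves toward 0 or 1.

H(A) = H(0.07) = 0.3659 bits
H(B) = H(0.68) = 0.9044 bits

Distribution B (p=0.68) is closer to uniform (p=0.5), so it has higher entropy.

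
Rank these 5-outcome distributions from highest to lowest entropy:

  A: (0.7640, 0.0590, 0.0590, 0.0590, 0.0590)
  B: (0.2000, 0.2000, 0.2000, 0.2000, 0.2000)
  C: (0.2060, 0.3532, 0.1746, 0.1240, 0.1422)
B > C > A

Key insight: Entropy is maximized by uniform distributions and minimized by concentrated distributions.

- Uniform distributions have maximum entropy log₂(5) = 2.3219 bits
- The more "peaked" or concentrated a distribution, the lower its entropy

Entropies:
  H(A) = 1.2603 bits
  H(B) = 2.3219 bits
  H(C) = 2.2130 bits

Ranking: B > C > A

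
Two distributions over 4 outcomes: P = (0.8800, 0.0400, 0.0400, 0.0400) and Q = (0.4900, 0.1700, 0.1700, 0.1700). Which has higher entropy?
Q

P is highly concentrated on one outcome (88%), making it nearly deterministic. Q spreads its mass more evenly (max 49%). The more spread-out distribution has higher entropy: H(P) ≈ 0.720 bits, H(Q) ≈ 1.808 bits.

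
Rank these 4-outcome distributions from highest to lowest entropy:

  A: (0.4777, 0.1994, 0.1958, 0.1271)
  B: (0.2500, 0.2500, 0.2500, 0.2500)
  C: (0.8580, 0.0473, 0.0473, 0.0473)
B > A > C

Key insight: Entropy is maximized by uniform distributions and minimized by concentrated distributions.

- Uniform distributions have maximum entropy log₂(4) = 2.0000 bits
- The more "peaked" or concentrated a distribution, the lower its entropy

Entropies:
  H(A) = 1.8118 bits
  H(B) = 2.0000 bits
  H(C) = 0.8145 bits

Ranking: B > A > C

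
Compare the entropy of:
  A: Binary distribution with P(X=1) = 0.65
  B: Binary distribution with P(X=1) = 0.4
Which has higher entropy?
B

For binary distributions, entropy is maximized at p=0.5 and decreases as p moves toward 0 or 1.

H(A) = H(0.65) = 0.9341 bits
H(B) = H(0.4) = 0.9710 bits

Distribution B (p=0.4) is closer to uniform (p=0.5), so it has higher entropy.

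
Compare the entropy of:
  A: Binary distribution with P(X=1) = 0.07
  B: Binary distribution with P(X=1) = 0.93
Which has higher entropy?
Equal

For binary distributions, entropy is maximized at p=0.5 and decreases as p moves toward 0 or 1.

H(A) = H(0.07) = 0.3659 bits
H(B) = H(0.93) = 0.3659 bits

Both distributions are equally far from uniform (|0.07-0.5| = |0.93-0.5|), so they have the same entropy.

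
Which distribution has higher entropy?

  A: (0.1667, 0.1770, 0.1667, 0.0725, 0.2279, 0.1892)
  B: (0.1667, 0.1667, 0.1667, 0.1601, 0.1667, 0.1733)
B

Both distributions are close to uniform, making this a harder comparison.

H(A) = 2.5191 bits
H(B) = 2.5846 bits

The distribution closer to uniform has higher entropy.
Answer: B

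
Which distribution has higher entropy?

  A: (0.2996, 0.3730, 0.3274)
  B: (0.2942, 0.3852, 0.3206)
A

Both distributions are close to uniform, making this a harder comparison.

H(A) = 1.5791 bits
H(B) = 1.5756 bits

The distribution closer to uniform has higher entropy.
Answer: A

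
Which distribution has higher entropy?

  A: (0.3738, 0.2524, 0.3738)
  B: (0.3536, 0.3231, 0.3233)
B

Both distributions are close to uniform, making this a harder comparison.

H(A) = 1.5627 bits
H(B) = 1.5836 bits

The distribution closer to uniform has higher entropy.
Answer: B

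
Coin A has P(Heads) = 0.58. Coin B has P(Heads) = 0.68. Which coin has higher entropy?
A

For binary distributions, entropy is maximized at p=0.5 and decreases as p moves toward 0 or 1.

H(A) = H(0.58) = 0.9815 bits
H(B) = H(0.68) = 0.9044 bits

Distribution A (p=0.58) is closer to uniform (p=0.5), so it has higher entropy.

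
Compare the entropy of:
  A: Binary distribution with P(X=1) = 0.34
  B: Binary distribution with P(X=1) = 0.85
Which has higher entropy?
A

For binary distributions, entropy is maximized at p=0.5 and decreases as p moves toward 0 or 1.

H(A) = H(0.34) = 0.9248 bits
H(B) = H(0.85) = 0.6098 bits

Distribution A (p=0.34) is closer to uniform (p=0.5), so it has higher entropy.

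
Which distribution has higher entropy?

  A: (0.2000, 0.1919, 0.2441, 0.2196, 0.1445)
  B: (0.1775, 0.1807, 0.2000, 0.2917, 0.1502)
A

Both distributions are close to uniform, making this a harder comparison.

H(A) = 2.3015 bits
H(B) = 2.2823 bits

The distribution closer to uniform has higher entropy.
Answer: A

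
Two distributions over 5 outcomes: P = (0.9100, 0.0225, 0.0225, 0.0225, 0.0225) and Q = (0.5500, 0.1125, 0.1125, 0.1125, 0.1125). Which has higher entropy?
Q

P is highly concentrated on one outcome (91%), making it nearly deterministic. Q spreads its mass more evenly (max 55%). The more spread-out distribution has higher entropy: H(P) ≈ 0.616 bits, H(Q) ≈ 1.893 bits.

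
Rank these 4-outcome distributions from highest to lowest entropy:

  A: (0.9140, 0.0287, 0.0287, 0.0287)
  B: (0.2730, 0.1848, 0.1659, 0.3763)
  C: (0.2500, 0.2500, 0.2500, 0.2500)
C > B > A

Key insight: Entropy is maximized by uniform distributions and minimized by concentrated distributions.

- Uniform distributions have maximum entropy log₂(4) = 2.0000 bits
- The more "peaked" or concentrated a distribution, the lower its entropy

Entropies:
  H(A) = 0.5593 bits
  H(B) = 1.9221 bits
  H(C) = 2.0000 bits

Ranking: C > B > A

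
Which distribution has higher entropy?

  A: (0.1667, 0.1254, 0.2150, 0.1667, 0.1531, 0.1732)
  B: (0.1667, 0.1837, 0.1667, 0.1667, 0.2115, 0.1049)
A

Both distributions are close to uniform, making this a harder comparison.

H(A) = 2.5667 bits
H(B) = 2.5567 bits

The distribution closer to uniform has higher entropy.
Answer: A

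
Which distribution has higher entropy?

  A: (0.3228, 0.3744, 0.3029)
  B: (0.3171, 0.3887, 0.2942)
A

Both distributions are close to uniform, making this a harder comparison.

H(A) = 1.5791 bits
H(B) = 1.5746 bits

The distribution closer to uniform has higher entropy.
Answer: A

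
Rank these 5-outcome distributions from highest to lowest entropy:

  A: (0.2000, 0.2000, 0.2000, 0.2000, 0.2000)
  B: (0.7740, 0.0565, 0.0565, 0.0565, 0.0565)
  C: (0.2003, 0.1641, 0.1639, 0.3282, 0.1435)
A > C > B

Key insight: Entropy is maximized by uniform distributions and minimized by concentrated distributions.

- Uniform distributions have maximum entropy log₂(5) = 2.3219 bits
- The more "peaked" or concentrated a distribution, the lower its entropy

Entropies:
  H(A) = 2.3219 bits
  H(B) = 1.2230 bits
  H(C) = 2.2496 bits

Ranking: A > C > B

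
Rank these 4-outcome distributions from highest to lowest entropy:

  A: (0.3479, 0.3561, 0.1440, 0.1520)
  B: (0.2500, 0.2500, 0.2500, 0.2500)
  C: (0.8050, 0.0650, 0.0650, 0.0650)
B > A > C

Key insight: Entropy is maximized by uniform distributions and minimized by concentrated distributions.

- Uniform distributions have maximum entropy log₂(4) = 2.0000 bits
- The more "peaked" or concentrated a distribution, the lower its entropy

Entropies:
  H(A) = 1.8761 bits
  H(B) = 2.0000 bits
  H(C) = 1.0209 bits

Ranking: B > A > C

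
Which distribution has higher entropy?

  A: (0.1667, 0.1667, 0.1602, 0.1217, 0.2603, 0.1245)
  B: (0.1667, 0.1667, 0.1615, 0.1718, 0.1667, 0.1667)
B

Both distributions are close to uniform, making this a harder comparison.

H(A) = 2.5343 bits
H(B) = 2.5847 bits

The distribution closer to uniform has higher entropy.
Answer: B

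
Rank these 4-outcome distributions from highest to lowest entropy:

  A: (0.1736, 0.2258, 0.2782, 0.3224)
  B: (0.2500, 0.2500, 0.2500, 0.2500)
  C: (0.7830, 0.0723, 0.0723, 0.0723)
B > A > C

Key insight: Entropy is maximized by uniform distributions and minimized by concentrated distributions.

- Uniform distributions have maximum entropy log₂(4) = 2.0000 bits
- The more "peaked" or concentrated a distribution, the lower its entropy

Entropies:
  H(A) = 1.9633 bits
  H(B) = 2.0000 bits
  H(C) = 1.0986 bits

Ranking: B > A > C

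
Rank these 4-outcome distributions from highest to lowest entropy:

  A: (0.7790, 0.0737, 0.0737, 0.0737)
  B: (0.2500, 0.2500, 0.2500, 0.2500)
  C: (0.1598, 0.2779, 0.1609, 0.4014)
B > C > A

Key insight: Entropy is maximized by uniform distributions and minimized by concentrated distributions.

- Uniform distributions have maximum entropy log₂(4) = 2.0000 bits
- The more "peaked" or concentrated a distribution, the lower its entropy

Entropies:
  H(A) = 1.1123 bits
  H(B) = 2.0000 bits
  H(C) = 1.8888 bits

Ranking: B > C > A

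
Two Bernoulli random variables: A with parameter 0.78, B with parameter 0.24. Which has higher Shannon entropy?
B

For binary distributions, entropy is maximized at p=0.5 and decreases as p moves toward 0 or 1.

H(A) = H(0.78) = 0.7602 bits
H(B) = H(0.24) = 0.7950 bits

Distribution B (p=0.24) is closer to uniform (p=0.5), so it has higher entropy.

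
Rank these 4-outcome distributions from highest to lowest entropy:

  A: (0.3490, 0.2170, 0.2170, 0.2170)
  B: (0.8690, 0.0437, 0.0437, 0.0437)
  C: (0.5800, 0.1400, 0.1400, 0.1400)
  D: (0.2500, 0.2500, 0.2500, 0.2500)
D > A > C > B

Key insight: Entropy is maximized by uniform distributions and minimized by concentrated distributions.

Entropies:
  H(A) = 1.9650 bits
  H(B) = 0.7678 bits
  H(C) = 1.6471 bits
  H(D) = 2.0000 bits

Ranking: D > A > C > B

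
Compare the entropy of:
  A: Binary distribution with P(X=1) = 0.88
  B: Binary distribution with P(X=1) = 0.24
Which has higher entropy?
B

For binary distributions, entropy is maximized at p=0.5 and decreases as p moves toward 0 or 1.

H(A) = H(0.88) = 0.5294 bits
H(B) = H(0.24) = 0.7950 bits

Distribution B (p=0.24) is closer to uniform (p=0.5), so it has higher entropy.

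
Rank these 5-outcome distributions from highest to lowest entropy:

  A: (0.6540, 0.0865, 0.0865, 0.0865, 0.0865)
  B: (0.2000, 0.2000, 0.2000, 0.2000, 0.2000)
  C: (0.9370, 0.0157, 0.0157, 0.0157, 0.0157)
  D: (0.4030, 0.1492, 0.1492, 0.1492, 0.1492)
B > D > A > C

Key insight: Entropy is maximized by uniform distributions and minimized by concentrated distributions.

Entropies:
  H(A) = 1.6224 bits
  H(B) = 2.3219 bits
  H(C) = 0.4652 bits
  H(D) = 2.1667 bits

Ranking: B > D > A > C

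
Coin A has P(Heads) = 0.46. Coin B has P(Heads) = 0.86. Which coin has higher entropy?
A

For binary distributions, entropy is maximized at p=0.5 and decreases as p moves toward 0 or 1.

H(A) = H(0.46) = 0.9954 bits
H(B) = H(0.86) = 0.5842 bits

Distribution A (p=0.46) is closer to uniform (p=0.5), so it has higher entropy.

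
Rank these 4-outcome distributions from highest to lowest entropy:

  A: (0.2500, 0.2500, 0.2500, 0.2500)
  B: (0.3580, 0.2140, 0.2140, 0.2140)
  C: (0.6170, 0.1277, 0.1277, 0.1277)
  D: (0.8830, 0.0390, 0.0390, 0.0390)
A > B > C > D

Key insight: Entropy is maximized by uniform distributions and minimized by concentrated distributions.

Entropies:
  H(A) = 2.0000 bits
  H(B) = 1.9586 bits
  H(C) = 1.5672 bits
  H(D) = 0.7061 bits

Ranking: A > B > C > D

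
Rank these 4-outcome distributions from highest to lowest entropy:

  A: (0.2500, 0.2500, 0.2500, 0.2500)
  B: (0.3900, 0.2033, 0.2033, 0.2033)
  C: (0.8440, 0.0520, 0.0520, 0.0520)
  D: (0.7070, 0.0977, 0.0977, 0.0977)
A > B > D > C

Key insight: Entropy is maximized by uniform distributions and minimized by concentrated distributions.

Entropies:
  H(A) = 2.0000 bits
  H(B) = 1.9316 bits
  H(C) = 0.8719 bits
  H(D) = 1.3370 bits

Ranking: A > B > D > C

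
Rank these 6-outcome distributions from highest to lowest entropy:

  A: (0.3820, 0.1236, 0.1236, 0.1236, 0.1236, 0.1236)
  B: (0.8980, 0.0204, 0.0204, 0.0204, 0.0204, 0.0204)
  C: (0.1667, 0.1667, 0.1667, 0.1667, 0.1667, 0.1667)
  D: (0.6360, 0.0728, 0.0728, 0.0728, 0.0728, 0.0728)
C > A > D > B

Key insight: Entropy is maximized by uniform distributions and minimized by concentrated distributions.

Entropies:
  H(A) = 2.3944 bits
  H(B) = 0.7121 bits
  H(C) = 2.5850 bits
  H(D) = 1.7911 bits

Ranking: C > A > D > B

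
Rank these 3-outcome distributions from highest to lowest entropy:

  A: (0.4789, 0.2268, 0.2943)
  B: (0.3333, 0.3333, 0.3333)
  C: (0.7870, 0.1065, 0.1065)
B > A > C

Key insight: Entropy is maximized by uniform distributions and minimized by concentrated distributions.

- Uniform distributions have maximum entropy log₂(3) = 1.5850 bits
- The more "peaked" or concentrated a distribution, the lower its entropy

Entropies:
  H(A) = 1.5135 bits
  H(B) = 1.5850 bits
  H(C) = 0.9602 bits

Ranking: B > A > C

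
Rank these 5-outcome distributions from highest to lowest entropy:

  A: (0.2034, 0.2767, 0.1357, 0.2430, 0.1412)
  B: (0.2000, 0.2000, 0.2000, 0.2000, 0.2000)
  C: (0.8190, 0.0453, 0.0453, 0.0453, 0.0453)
B > A > C

Key insight: Entropy is maximized by uniform distributions and minimized by concentrated distributions.

- Uniform distributions have maximum entropy log₂(5) = 2.3219 bits
- The more "peaked" or concentrated a distribution, the lower its entropy

Entropies:
  H(A) = 2.2660 bits
  H(B) = 2.3219 bits
  H(C) = 1.0443 bits

Ranking: B > A > C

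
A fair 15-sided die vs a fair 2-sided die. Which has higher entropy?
15-sided die

Both are uniform distributions; for uniform over n outcomes, H = log₂(n). H(15-sided) = log₂(15) = 3.907 bits and H(2-sided) = log₂(2) = 1.000 bits. More outcomes in a uniform distribution means higher entropy.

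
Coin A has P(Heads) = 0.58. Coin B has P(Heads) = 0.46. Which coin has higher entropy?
B

For binary distributions, entropy is maximized at p=0.5 and decreases as p moves toward 0 or 1.

H(A) = H(0.58) = 0.9815 bits
H(B) = H(0.46) = 0.9954 bits

Distribution B (p=0.46) is closer to uniform (p=0.5), so it has higher entropy.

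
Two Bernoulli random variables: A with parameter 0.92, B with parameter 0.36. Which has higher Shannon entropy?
B

For binary distributions, entropy is maximized at p=0.5 and decreases as p moves toward 0 or 1.

H(A) = H(0.92) = 0.4022 bits
H(B) = H(0.36) = 0.9427 bits

Distribution B (p=0.36) is closer to uniform (p=0.5), so it has higher entropy.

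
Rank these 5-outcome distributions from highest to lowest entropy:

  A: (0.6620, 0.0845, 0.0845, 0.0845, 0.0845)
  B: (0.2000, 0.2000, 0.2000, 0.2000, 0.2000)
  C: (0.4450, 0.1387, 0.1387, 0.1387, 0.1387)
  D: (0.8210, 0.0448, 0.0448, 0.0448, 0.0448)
B > C > A > D

Key insight: Entropy is maximized by uniform distributions and minimized by concentrated distributions.

Entropies:
  H(A) = 1.5989 bits
  H(B) = 2.3219 bits
  H(C) = 2.1013 bits
  H(D) = 1.0359 bits

Ranking: B > C > A > D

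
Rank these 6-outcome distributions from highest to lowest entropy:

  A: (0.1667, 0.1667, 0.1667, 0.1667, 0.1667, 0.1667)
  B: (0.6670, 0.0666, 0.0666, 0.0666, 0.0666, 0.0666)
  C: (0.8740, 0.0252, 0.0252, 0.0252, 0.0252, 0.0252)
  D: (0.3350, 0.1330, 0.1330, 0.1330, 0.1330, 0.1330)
A > D > B > C

Key insight: Entropy is maximized by uniform distributions and minimized by concentrated distributions.

Entropies:
  H(A) = 2.5850 bits
  H(B) = 1.6912 bits
  H(C) = 0.8389 bits
  H(D) = 2.4640 bits

Ranking: A > D > B > C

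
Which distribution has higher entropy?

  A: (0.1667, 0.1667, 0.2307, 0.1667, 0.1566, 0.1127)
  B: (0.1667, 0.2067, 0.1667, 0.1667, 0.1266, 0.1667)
B

Both distributions are close to uniform, making this a harder comparison.

H(A) = 2.5545 bits
H(B) = 2.5709 bits

The distribution closer to uniform has higher entropy.
Answer: B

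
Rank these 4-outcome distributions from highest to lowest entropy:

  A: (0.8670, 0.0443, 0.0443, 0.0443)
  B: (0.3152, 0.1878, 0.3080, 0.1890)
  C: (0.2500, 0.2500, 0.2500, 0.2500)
C > B > A

Key insight: Entropy is maximized by uniform distributions and minimized by concentrated distributions.

- Uniform distributions have maximum entropy log₂(4) = 2.0000 bits
- The more "peaked" or concentrated a distribution, the lower its entropy

Entropies:
  H(A) = 0.7764 bits
  H(B) = 1.9557 bits
  H(C) = 2.0000 bits

Ranking: C > B > A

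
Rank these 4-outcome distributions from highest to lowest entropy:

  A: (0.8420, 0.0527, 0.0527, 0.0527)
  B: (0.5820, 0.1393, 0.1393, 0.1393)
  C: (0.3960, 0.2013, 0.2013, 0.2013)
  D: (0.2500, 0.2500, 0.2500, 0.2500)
D > C > B > A

Key insight: Entropy is maximized by uniform distributions and minimized by concentrated distributions.

Entropies:
  H(A) = 0.8799 bits
  H(B) = 1.6430 bits
  H(C) = 1.9259 bits
  H(D) = 2.0000 bits

Ranking: D > C > B > A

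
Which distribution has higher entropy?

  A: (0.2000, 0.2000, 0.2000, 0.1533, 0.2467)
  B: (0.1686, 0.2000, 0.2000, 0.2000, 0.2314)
B

Both distributions are close to uniform, making this a harder comparison.

H(A) = 2.3061 bits
H(B) = 2.3148 bits

The distribution closer to uniform has higher entropy.
Answer: B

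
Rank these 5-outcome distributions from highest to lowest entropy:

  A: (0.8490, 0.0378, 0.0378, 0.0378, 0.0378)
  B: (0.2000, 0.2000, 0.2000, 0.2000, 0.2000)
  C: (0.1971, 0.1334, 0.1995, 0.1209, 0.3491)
B > C > A

Key insight: Entropy is maximized by uniform distributions and minimized by concentrated distributions.

- Uniform distributions have maximum entropy log₂(5) = 2.3219 bits
- The more "peaked" or concentrated a distribution, the lower its entropy

Entropies:
  H(A) = 0.9143 bits
  H(B) = 2.3219 bits
  H(C) = 2.2120 bits

Ranking: B > C > A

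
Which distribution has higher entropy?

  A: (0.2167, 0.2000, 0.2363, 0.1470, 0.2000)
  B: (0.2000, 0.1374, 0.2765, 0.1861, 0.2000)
A

Both distributions are close to uniform, making this a harder comparison.

H(A) = 2.3053 bits
H(B) = 2.2864 bits

The distribution closer to uniform has higher entropy.
Answer: A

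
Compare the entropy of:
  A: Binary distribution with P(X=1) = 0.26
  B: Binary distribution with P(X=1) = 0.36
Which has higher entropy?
B

For binary distributions, entropy is maximized at p=0.5 and decreases as p moves toward 0 or 1.

H(A) = H(0.26) = 0.8267 bits
H(B) = H(0.36) = 0.9427 bits

Distribution B (p=0.36) is closer to uniform (p=0.5), so it has higher entropy.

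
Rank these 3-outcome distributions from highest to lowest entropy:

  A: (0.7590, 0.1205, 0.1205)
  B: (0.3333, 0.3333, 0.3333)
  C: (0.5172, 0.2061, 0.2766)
B > C > A

Key insight: Entropy is maximized by uniform distributions and minimized by concentrated distributions.

- Uniform distributions have maximum entropy log₂(3) = 1.5850 bits
- The more "peaked" or concentrated a distribution, the lower its entropy

Entropies:
  H(A) = 1.0377 bits
  H(B) = 1.5850 bits
  H(C) = 1.4744 bits

Ranking: B > C > A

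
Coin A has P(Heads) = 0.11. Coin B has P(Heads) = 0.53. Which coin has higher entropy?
B

For binary distributions, entropy is maximized at p=0.5 and decreases as p moves toward 0 or 1.

H(A) = H(0.11) = 0.4999 bits
H(B) = H(0.53) = 0.9974 bits

Distribution B (p=0.53) is closer to uniform (p=0.5), so it has higher entropy.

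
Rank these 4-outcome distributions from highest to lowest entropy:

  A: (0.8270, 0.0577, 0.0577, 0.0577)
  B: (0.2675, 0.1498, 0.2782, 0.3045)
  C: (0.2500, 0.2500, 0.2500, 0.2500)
C > B > A

Key insight: Entropy is maximized by uniform distributions and minimized by concentrated distributions.

- Uniform distributions have maximum entropy log₂(4) = 2.0000 bits
- The more "peaked" or concentrated a distribution, the lower its entropy

Entropies:
  H(A) = 0.9387 bits
  H(B) = 1.9550 bits
  H(C) = 2.0000 bits

Ranking: C > B > A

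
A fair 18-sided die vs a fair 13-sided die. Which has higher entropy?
18-sided die

Both are uniform distributions; for uniform over n outcomes, H = log₂(n). H(18-sided) = log₂(18) = 4.170 bits and H(13-sided) = log₂(13) = 3.700 bits. More outcomes in a uniform distribution means higher entropy.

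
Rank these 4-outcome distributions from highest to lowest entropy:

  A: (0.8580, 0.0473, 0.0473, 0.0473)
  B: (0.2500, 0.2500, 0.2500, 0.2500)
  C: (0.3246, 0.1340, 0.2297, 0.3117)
B > C > A

Key insight: Entropy is maximized by uniform distributions and minimized by concentrated distributions.

- Uniform distributions have maximum entropy log₂(4) = 2.0000 bits
- The more "peaked" or concentrated a distribution, the lower its entropy

Entropies:
  H(A) = 0.8145 bits
  H(B) = 2.0000 bits
  H(C) = 1.9271 bits

Ranking: B > C > A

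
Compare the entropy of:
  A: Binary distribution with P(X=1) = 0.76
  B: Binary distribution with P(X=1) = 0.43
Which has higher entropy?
B

For binary distributions, entropy is maximized at p=0.5 and decreases as p moves toward 0 or 1.

H(A) = H(0.76) = 0.7950 bits
H(B) = H(0.43) = 0.9858 bits

Distribution B (p=0.43) is closer to uniform (p=0.5), so it has higher entropy.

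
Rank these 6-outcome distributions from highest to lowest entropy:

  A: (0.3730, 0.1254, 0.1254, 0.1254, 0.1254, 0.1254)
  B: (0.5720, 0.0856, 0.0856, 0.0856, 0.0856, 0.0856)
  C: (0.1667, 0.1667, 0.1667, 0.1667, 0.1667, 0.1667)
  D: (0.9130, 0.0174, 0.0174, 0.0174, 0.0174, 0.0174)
C > A > B > D

Key insight: Entropy is maximized by uniform distributions and minimized by concentrated distributions.

Entropies:
  H(A) = 2.4088 bits
  H(B) = 1.9788 bits
  H(C) = 2.5850 bits
  H(D) = 0.6284 bits

Ranking: C > A > B > D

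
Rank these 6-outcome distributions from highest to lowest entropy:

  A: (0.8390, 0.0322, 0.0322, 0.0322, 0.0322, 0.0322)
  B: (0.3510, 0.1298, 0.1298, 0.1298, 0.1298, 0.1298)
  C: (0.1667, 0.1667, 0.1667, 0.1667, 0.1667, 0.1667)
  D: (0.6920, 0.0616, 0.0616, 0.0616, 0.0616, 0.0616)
C > B > D > A

Key insight: Entropy is maximized by uniform distributions and minimized by concentrated distributions.

Entropies:
  H(A) = 1.0105 bits
  H(B) = 2.4419 bits
  H(C) = 2.5850 bits
  H(D) = 1.6060 bits

Ranking: C > B > D > A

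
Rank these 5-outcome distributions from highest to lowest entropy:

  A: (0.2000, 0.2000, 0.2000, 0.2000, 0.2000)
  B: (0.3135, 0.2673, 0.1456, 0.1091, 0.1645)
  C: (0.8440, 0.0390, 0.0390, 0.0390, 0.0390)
A > B > C

Key insight: Entropy is maximized by uniform distributions and minimized by concentrated distributions.

- Uniform distributions have maximum entropy log₂(5) = 2.3219 bits
- The more "peaked" or concentrated a distribution, the lower its entropy

Entropies:
  H(A) = 2.3219 bits
  H(B) = 2.2153 bits
  H(C) = 0.9367 bits

Ranking: A > B > C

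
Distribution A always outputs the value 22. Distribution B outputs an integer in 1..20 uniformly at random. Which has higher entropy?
B

A is deterministic, so H(A) = 0. B is uniform over 20 outcomes, so H(B) = log₂(20) = 4.322 bits. Any distribution with genuine randomness has higher entropy than a deterministic one.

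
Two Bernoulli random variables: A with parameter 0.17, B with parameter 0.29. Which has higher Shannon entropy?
B

For binary distributions, entropy is maximized at p=0.5 and decreases as p moves toward 0 or 1.

H(A) = H(0.17) = 0.6577 bits
H(B) = H(0.29) = 0.8687 bits

Distribution B (p=0.29) is closer to uniform (p=0.5), so it has higher entropy.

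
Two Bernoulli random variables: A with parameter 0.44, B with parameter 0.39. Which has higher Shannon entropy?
A

For binary distributions, entropy is maximized at p=0.5 and decreases as p moves toward 0 or 1.

H(A) = H(0.44) = 0.9896 bits
H(B) = H(0.39) = 0.9648 bits

Distribution A (p=0.44) is closer to uniform (p=0.5), so it has higher entropy.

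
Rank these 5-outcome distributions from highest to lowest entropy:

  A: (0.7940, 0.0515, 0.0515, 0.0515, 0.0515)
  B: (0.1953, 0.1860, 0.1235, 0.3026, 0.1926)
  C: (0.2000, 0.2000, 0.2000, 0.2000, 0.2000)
C > B > A

Key insight: Entropy is maximized by uniform distributions and minimized by concentrated distributions.

- Uniform distributions have maximum entropy log₂(5) = 2.3219 bits
- The more "peaked" or concentrated a distribution, the lower its entropy

Entropies:
  H(A) = 1.1458 bits
  H(B) = 2.2637 bits
  H(C) = 2.3219 bits

Ranking: C > B > A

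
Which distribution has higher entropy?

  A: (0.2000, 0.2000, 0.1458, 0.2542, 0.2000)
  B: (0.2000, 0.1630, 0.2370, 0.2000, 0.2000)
B

Both distributions are close to uniform, making this a harder comparison.

H(A) = 2.3005 bits
H(B) = 2.3120 bits

The distribution closer to uniform has higher entropy.
Answer: B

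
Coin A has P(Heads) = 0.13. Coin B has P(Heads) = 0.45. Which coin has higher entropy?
B

For binary distributions, entropy is maximized at p=0.5 and decreases as p moves toward 0 or 1.

H(A) = H(0.13) = 0.5574 bits
H(B) = H(0.45) = 0.9928 bits

Distribution B (p=0.45) is closer to uniform (p=0.5), so it has higher entropy.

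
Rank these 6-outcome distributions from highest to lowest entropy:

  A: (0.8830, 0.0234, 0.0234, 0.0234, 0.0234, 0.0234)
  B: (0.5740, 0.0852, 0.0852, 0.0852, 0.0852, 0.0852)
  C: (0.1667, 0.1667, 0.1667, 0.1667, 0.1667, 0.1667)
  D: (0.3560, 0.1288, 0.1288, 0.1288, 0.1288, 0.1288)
C > D > B > A

Key insight: Entropy is maximized by uniform distributions and minimized by concentrated distributions.

Entropies:
  H(A) = 0.7923 bits
  H(B) = 1.9733 bits
  H(C) = 2.5850 bits
  H(D) = 2.4346 bits

Ranking: C > D > B > A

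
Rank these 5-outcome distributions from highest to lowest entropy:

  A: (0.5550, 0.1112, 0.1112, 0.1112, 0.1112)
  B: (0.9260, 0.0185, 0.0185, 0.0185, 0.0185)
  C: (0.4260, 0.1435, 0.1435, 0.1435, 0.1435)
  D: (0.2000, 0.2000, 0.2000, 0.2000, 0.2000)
D > C > A > B

Key insight: Entropy is maximized by uniform distributions and minimized by concentrated distributions.

Entropies:
  H(A) = 1.8813 bits
  H(B) = 0.5287 bits
  H(C) = 2.1321 bits
  H(D) = 2.3219 bits

Ranking: D > C > A > B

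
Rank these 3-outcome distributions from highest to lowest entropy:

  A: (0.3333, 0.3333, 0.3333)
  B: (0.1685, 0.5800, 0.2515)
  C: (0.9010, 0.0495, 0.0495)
A > B > C

Key insight: Entropy is maximized by uniform distributions and minimized by concentrated distributions.

- Uniform distributions have maximum entropy log₂(3) = 1.5850 bits
- The more "peaked" or concentrated a distribution, the lower its entropy

Entropies:
  H(A) = 1.5850 bits
  H(B) = 1.3896 bits
  H(C) = 0.5648 bits

Ranking: A > B > C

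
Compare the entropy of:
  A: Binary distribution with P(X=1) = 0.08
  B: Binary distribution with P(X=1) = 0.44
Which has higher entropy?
B

For binary distributions, entropy is maximized at p=0.5 and decreases as p moves toward 0 or 1.

H(A) = H(0.08) = 0.4022 bits
H(B) = H(0.44) = 0.9896 bits

Distribution B (p=0.44) is closer to uniform (p=0.5), so it has higher entropy.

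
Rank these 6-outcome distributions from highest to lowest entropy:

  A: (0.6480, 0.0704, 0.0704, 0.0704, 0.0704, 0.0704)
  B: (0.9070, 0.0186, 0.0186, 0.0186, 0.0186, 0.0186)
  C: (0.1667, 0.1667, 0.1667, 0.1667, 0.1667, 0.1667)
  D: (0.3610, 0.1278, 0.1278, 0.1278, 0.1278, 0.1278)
C > D > A > B

Key insight: Entropy is maximized by uniform distributions and minimized by concentrated distributions.

Entropies:
  H(A) = 1.7532 bits
  H(B) = 0.6623 bits
  H(C) = 2.5850 bits
  H(D) = 2.4272 bits

Ranking: C > D > A > B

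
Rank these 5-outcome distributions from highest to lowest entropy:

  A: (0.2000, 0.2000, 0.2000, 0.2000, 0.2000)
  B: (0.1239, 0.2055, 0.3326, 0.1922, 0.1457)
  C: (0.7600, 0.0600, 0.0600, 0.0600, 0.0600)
A > B > C

Key insight: Entropy is maximized by uniform distributions and minimized by concentrated distributions.

- Uniform distributions have maximum entropy log₂(5) = 2.3219 bits
- The more "peaked" or concentrated a distribution, the lower its entropy

Entropies:
  H(A) = 2.3219 bits
  H(B) = 2.2329 bits
  H(C) = 1.2750 bits

Ranking: A > B > C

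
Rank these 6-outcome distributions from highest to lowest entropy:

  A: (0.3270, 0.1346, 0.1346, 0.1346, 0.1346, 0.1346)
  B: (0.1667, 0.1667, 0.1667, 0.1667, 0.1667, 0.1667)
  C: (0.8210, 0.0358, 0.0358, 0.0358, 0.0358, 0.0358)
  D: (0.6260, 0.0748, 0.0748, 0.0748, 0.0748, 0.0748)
B > A > D > C

Key insight: Entropy is maximized by uniform distributions and minimized by concentrated distributions.

Entropies:
  H(A) = 2.4745 bits
  H(B) = 2.5850 bits
  H(C) = 1.0935 bits
  H(D) = 1.8221 bits

Ranking: B > A > D > C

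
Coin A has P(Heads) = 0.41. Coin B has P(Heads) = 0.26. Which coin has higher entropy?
A

For binary distributions, entropy is maximized at p=0.5 and decreases as p moves toward 0 or 1.

H(A) = H(0.41) = 0.9765 bits
H(B) = H(0.26) = 0.8267 bits

Distribution A (p=0.41) is closer to uniform (p=0.5), so it has higher entropy.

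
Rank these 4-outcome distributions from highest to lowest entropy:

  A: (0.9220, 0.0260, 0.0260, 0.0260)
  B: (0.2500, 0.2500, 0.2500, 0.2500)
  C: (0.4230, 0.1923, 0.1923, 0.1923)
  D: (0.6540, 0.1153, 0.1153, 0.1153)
B > C > D > A

Key insight: Entropy is maximized by uniform distributions and minimized by concentrated distributions.

Entropies:
  H(A) = 0.5187 bits
  H(B) = 2.0000 bits
  H(C) = 1.8973 bits
  H(D) = 1.4788 bits

Ranking: B > C > D > A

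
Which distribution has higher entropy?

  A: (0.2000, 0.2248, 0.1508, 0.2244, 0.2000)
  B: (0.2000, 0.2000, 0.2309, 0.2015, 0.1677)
B

Both distributions are close to uniform, making this a harder comparison.

H(A) = 2.3082 bits
H(B) = 2.3147 bits

The distribution closer to uniform has higher entropy.
Answer: B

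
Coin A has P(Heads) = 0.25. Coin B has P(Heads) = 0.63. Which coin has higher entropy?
B

For binary distributions, entropy is maximized at p=0.5 and decreases as p moves toward 0 or 1.

H(A) = H(0.25) = 0.8113 bits
H(B) = H(0.63) = 0.9507 bits

Distribution B (p=0.63) is closer to uniform (p=0.5), so it has higher entropy.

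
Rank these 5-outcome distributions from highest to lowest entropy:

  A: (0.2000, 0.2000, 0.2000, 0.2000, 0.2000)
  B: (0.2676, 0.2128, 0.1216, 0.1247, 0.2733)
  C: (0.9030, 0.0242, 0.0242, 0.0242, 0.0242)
A > B > C

Key insight: Entropy is maximized by uniform distributions and minimized by concentrated distributions.

- Uniform distributions have maximum entropy log₂(5) = 2.3219 bits
- The more "peaked" or concentrated a distribution, the lower its entropy

Entropies:
  H(A) = 2.3219 bits
  H(B) = 2.2396 bits
  H(C) = 0.6534 bits

Ranking: A > B > C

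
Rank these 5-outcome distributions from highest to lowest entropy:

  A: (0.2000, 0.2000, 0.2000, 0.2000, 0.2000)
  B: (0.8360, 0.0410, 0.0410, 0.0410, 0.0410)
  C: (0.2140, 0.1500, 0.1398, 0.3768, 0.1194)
A > C > B

Key insight: Entropy is maximized by uniform distributions and minimized by concentrated distributions.

- Uniform distributions have maximum entropy log₂(5) = 2.3219 bits
- The more "peaked" or concentrated a distribution, the lower its entropy

Entropies:
  H(A) = 2.3219 bits
  H(B) = 0.9718 bits
  H(C) = 2.1801 bits

Ranking: A > C > B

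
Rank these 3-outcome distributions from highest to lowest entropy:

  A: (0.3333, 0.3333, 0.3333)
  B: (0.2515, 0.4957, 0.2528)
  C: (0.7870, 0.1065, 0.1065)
A > B > C

Key insight: Entropy is maximized by uniform distributions and minimized by concentrated distributions.

- Uniform distributions have maximum entropy log₂(3) = 1.5850 bits
- The more "peaked" or concentrated a distribution, the lower its entropy

Entropies:
  H(A) = 1.5850 bits
  H(B) = 1.5043 bits
  H(C) = 0.9602 bits

Ranking: A > B > C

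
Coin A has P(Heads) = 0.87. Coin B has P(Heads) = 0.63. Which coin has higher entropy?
B

For binary distributions, entropy is maximized at p=0.5 and decreases as p moves toward 0 or 1.

H(A) = H(0.87) = 0.5574 bits
H(B) = H(0.63) = 0.9507 bits

Distribution B (p=0.63) is closer to uniform (p=0.5), so it has higher entropy.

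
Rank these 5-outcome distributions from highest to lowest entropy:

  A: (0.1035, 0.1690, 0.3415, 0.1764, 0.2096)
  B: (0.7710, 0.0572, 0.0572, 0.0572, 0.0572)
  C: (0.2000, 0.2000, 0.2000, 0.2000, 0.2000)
C > A > B

Key insight: Entropy is maximized by uniform distributions and minimized by concentrated distributions.

- Uniform distributions have maximum entropy log₂(5) = 2.3219 bits
- The more "peaked" or concentrated a distribution, the lower its entropy

Entropies:
  H(A) = 2.2155 bits
  H(B) = 1.2343 bits
  H(C) = 2.3219 bits

Ranking: C > A > B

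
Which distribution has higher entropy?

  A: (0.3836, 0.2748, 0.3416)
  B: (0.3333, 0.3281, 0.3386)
B

Both distributions are close to uniform, making this a harder comparison.

H(A) = 1.5717 bits
H(B) = 1.5848 bits

The distribution closer to uniform has higher entropy.
Answer: B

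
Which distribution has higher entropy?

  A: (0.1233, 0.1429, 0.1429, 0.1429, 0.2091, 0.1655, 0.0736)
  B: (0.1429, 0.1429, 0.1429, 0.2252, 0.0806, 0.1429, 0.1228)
A

Both distributions are close to uniform, making this a harder comparison.

H(A) = 2.7540 bits
H(B) = 2.7528 bits

The distribution closer to uniform has higher entropy.
Answer: A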